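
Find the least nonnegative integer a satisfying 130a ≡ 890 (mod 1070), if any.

48

gcd(1070, 130) = 10.
10 divides 890, so solutions exist.
By Bézout, 130×(33) + 1070×(-4) = 10.
So 130×(33) ≡ 10 (mod 1070); multiply by 89: a ≡ 2937 (mod 107).
Smallest nonnegative: a = 2937 mod 107 = 48.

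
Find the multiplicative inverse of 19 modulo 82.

gcd(82, 19):
  82 = 4×19 + 6
  19 = 3×6 + 1
  6 = 6×1
so gcd(82, 19) = 1.
Back-substitute for Bézout coefficients:
  1 = 19 - 3×6
  ... = 19×(13) + 82×(-3)
So 19×13 ≡ 1 (mod 82), and 13 mod 82 = 13.

13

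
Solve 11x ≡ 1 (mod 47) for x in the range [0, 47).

30

gcd(47, 11) = 1  (47 = 4·11 + 3, 11 = 3·3 + 2, 3 = 1·2 + 1, 2 = 2·1).
Back-substituting, 11·(-17) + 47·(4) = 1.
So 11·-17 ≡ 1 (mod 47), and -17 mod 47 = 30.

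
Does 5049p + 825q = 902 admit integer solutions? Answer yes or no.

no

gcd(5049, 825) = 33.
33 does not divide 902 (remainder 11), so no integer solutions.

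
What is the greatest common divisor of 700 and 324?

4

gcd(700, 324):
  700 = 2·324 + 52
  324 = 6·52 + 12
  52 = 4·12 + 4
  12 = 3·4
so gcd(700, 324) = 4.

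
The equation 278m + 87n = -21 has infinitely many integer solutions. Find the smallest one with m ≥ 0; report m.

9

gcd(278, 87) = 1  (278 = 3·87 + 17, 87 = 5·17 + 2, 17 = 8·2 + 1, 2 = 2·1).
1 divides -21, so solutions exist.
Back-substituting, 278·(41) + 87·(-131) = 1.
Scale by -21/1 = -21: (m₀, n₀) = (-861, 2751).
General solution: m = -861 + 87t, n = 2751 - 278t for integer t.
m ≥ 0: smallest is -861 mod 87 = 9 (at t = 10), with n = -29.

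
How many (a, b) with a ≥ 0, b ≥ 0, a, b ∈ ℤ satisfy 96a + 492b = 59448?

15

gcd(492, 96) = 12.
By Bézout, 96*(-5) + 492*(1) = 12.
One solution: (35, 114).
General: a = 35 + 41t, b = 114 - 8t.
a ≥ 0 ⇒ t ≥ 0; b ≥ 0 ⇒ t ≤ 14. So t ∈ [0, 14]: 15 solutions.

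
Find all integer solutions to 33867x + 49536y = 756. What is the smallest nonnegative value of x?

gcd(49536, 33867) = 9.
9 divides 756, so solutions exist.
By Bézout, 33867*(-901) + 49536*(616) = 9.
Scale by 756/9 = 84: (x₀, y₀) = (-75684, 51744).
General solution: x = -75684 + 5504t, y = 51744 - 3763t for integer t.
x ≥ 0: smallest is -75684 mod 5504 = 1372 (at t = 14), with y = -938.

1372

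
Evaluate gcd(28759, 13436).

1

gcd(28759, 13436):
  28759 = 2*13436 + 1887
  13436 = 7*1887 + 227
  1887 = 8*227 + 71
  227 = 3*71 + 14
  71 = 5*14 + 1
  14 = 14*1
so gcd(28759, 13436) = 1.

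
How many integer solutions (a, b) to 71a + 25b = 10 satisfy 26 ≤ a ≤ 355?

gcd(71, 25) = 1.
By Bézout, 71×(6) + 25×(-17) = 1.
Particular solution: (10, -28).
General solution: a = 10 + 25t, b = -28 - 71t for integer t.
26 ≤ 10 + 25t ≤ 355 gives t ∈ [1, 13], which is 13 values.

13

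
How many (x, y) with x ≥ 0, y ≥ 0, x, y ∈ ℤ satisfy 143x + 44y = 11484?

gcd(143, 44) = 11.
By Bézout, 143×(1) + 44×(-3) = 11.
One solution: (0, 261).
General: x = 0 + 4t, y = 261 - 13t.
x ≥ 0 ⇒ t ≥ 0; y ≥ 0 ⇒ t ≤ 20. So t ∈ [0, 20]: 21 solutions.

21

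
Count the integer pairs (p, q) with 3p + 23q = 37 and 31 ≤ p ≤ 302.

gcd(23, 3) = 1.
By Bézout, 3*(8) + 23*(-1) = 1.
Particular solution: (20, -1).
General solution: p = 20 + 23t, q = -1 - 3t for integer t.
31 ≤ 20 + 23t ≤ 302 gives t ∈ [1, 12], which is 12 values.

12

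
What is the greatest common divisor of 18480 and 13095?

15

gcd(18480, 13095) = 15  (18480 = 1×13095 + 5385, 13095 = 2×5385 + 2325, 5385 = 2×2325 + 735, 2325 = 3×735 + 120, 735 = 6×120 + 15, 120 = 8×15).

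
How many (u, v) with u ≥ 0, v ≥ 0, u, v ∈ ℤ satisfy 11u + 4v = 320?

8

gcd(11, 4) = 1.
By Bézout, 11*(-1) + 4*(3) = 1.
One solution: (0, 80).
General: u = 0 + 4t, v = 80 - 11t.
u ≥ 0 ⇒ t ≥ 0; v ≥ 0 ⇒ t ≤ 7. So t ∈ [0, 7]: 8 solutions.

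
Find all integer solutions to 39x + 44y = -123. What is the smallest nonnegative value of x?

gcd(44, 39):
  44 = 1×39 + 5
  39 = 7×5 + 4
  5 = 1×4 + 1
  4 = 4×1
so gcd(44, 39) = 1.
1 divides -123, so solutions exist.
Back-substitute for Bézout coefficients:
  1 = 5 - 1×4
  ... = 39×(-9) + 44×(8)
Scale by -123/1 = -123: (x₀, y₀) = (1107, -984).
General solution: x = 1107 + 44t, y = -984 - 39t for integer t.
x ≥ 0: smallest is 1107 mod 44 = 7 (at t = -25), with y = -9.

7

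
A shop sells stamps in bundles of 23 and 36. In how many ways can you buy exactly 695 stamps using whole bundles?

Need nonnegative integers with 23j + 36k = 695.
gcd(23, 36) = 1, and 23·(11) + 36·(-7) = 1.
So (j₀, k₀) = (7645, -4865); general j = 7645 + 36t, k = -4865 - 23t.
j ≥ 0 ⇒ t ≥ -212; k ≥ 0 ⇒ t ≤ -212. That's 1 value of t.

1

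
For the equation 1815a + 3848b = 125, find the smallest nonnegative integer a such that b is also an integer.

2523

gcd(3848, 1815) = 1  (3848 = 2·1815 + 218, 1815 = 8·218 + 71, 218 = 3·71 + 5, 71 = 14·5 + 1, 5 = 5·1).
1 divides 125, so solutions exist.
Back-substituting, 1815·(759) + 3848·(-358) = 1.
Scale by 125/1 = 125: (a₀, b₀) = (94875, -44750).
General solution: a = 94875 + 3848t, b = -44750 - 1815t for integer t.
a ≥ 0: smallest is 94875 mod 3848 = 2523 (at t = -24), with b = -1190.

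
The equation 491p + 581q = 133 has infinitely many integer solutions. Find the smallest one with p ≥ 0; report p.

147

gcd(581, 491):
  581 = 1·491 + 90
  491 = 5·90 + 41
  90 = 2·41 + 8
  41 = 5·8 + 1
  8 = 8·1
so gcd(581, 491) = 1.
1 divides 133, so solutions exist.
Back-substitute for Bézout coefficients:
  1 = 41 - 5·8
  ... = 491·(71) + 581·(-60)
Scale by 133/1 = 133: (p₀, q₀) = (9443, -7980).
General solution: p = 9443 + 581t, q = -7980 - 491t for integer t.
p ≥ 0: smallest is 9443 mod 581 = 147 (at t = -16), with q = -124.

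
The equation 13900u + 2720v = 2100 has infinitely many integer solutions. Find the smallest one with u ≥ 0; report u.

gcd(13900, 2720) = 20  (13900 = 5·2720 + 300, 2720 = 9·300 + 20, 300 = 15·20).
20 divides 2100, so solutions exist.
Back-substituting, 13900·(-9) + 2720·(46) = 20.
Scale by 2100/20 = 105: (u₀, v₀) = (-945, 4830).
General solution: u = -945 + 136t, v = 4830 - 695t for integer t.
u ≥ 0: smallest is -945 mod 136 = 7 (at t = 7), with v = -35.

7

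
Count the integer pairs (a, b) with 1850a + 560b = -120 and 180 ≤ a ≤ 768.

gcd(1850, 560) = 10.
By Bézout, 1850*(-23) + 560*(76) = 10.
Particular solution: (52, -172).
General solution: a = 52 + 56t, b = -172 - 185t for integer t.
180 ≤ 52 + 56t ≤ 768 gives t ∈ [3, 12], which is 10 values.

10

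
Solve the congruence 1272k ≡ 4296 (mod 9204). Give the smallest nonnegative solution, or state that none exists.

gcd(9204, 1272) = 12  (9204 = 7·1272 + 300, 1272 = 4·300 + 72, 300 = 4·72 + 12, 72 = 6·12).
12 divides 4296, so solutions exist.
Back-substituting, 1272·(-123) + 9204·(17) = 12.
So 1272·(-123) ≡ 12 (mod 9204); multiply by 358: k ≡ -44034 (mod 767).
Smallest nonnegative: k = -44034 mod 767 = 452.

452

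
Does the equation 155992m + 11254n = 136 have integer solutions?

yes

gcd(155992, 11254) = 34.
34 divides 136, so integer solutions exist.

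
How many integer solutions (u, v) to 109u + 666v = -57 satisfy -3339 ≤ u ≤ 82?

gcd(666, 109) = 1  (666 = 6·109 + 12, 109 = 9·12 + 1, 12 = 12·1).
Back-substituting, 109·(55) + 666·(-9) = 1.
Scale by -57: particular solution (-3135, 513); reduce u mod 666: (195, -32).
General solution: u = 195 + 666t, v = -32 - 109t for integer t.
-3339 ≤ 195 + 666t ≤ 82 gives t ∈ [-5, -1], which is 5 values.

5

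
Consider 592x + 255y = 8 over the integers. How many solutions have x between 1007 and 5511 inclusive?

17

gcd(592, 255) = 1  (592 = 2·255 + 82, 255 = 3·82 + 9, 82 = 9·9 + 1, 9 = 9·1).
Back-substituting, 592·(28) + 255·(-65) = 1.
Scale by 8: particular solution (224, -520); reduce x mod 255: (224, -520).
General solution: x = 224 + 255t, y = -520 - 592t for integer t.
1007 ≤ 224 + 255t ≤ 5511 gives t ∈ [4, 20], which is 17 values.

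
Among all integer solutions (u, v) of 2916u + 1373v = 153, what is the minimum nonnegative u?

gcd(2916, 1373):
  2916 = 2·1373 + 170
  1373 = 8·170 + 13
  170 = 13·13 + 1
  13 = 13·1
so gcd(2916, 1373) = 1.
1 divides 153, so solutions exist.
Back-substitute for Bézout coefficients:
  1 = 170 - 13·13
  ... = 2916·(105) + 1373·(-223)
Scale by 153/1 = 153: (u₀, v₀) = (16065, -34119).
General solution: u = 16065 + 1373t, v = -34119 - 2916t for integer t.
u ≥ 0: smallest is 16065 mod 1373 = 962 (at t = -11), with v = -2043.

962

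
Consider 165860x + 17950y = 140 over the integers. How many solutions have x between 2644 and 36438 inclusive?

19

gcd(165860, 17950):
  165860 = 9*17950 + 4310
  17950 = 4*4310 + 710
  4310 = 6*710 + 50
  710 = 14*50 + 10
  50 = 5*10
so gcd(165860, 17950) = 10.
Back-substitute for Bézout coefficients:
  10 = 710 - 14*50
  ... = 165860*(-354) + 17950*(3271)
Scale by 14: particular solution (-4956, 45794); reduce x mod 1795: (429, -3964).
General solution: x = 429 + 1795t, y = -3964 - 16586t for integer t.
2644 ≤ 429 + 1795t ≤ 36438 gives t ∈ [2, 20], which is 19 values.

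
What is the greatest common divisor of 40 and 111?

1

gcd(111, 40):
  111 = 2×40 + 31
  40 = 1×31 + 9
  31 = 3×9 + 4
  9 = 2×4 + 1
  4 = 4×1
so gcd(111, 40) = 1.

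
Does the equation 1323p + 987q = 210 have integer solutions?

yes

gcd(1323, 987) = 21  (1323 = 1·987 + 336, 987 = 2·336 + 315, 336 = 1·315 + 21, 315 = 15·21).
21 divides 210, so integer solutions exist.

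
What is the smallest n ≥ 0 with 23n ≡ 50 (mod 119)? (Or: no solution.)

gcd(119, 23):
  119 = 5×23 + 4
  23 = 5×4 + 3
  4 = 1×3 + 1
  3 = 3×1
so gcd(119, 23) = 1.
1 divides 50, so solutions exist.
Back-substitute for Bézout coefficients:
  1 = 4 - 1×3
  ... = 23×(-31) + 119×(6)
So 23×(-31) ≡ 1 (mod 119); multiply by 50: n ≡ -1550 (mod 119).
Smallest nonnegative: n = -1550 mod 119 = 116.

116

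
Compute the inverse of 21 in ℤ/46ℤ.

gcd(46, 21) = 1.
By Bézout, 21*(11) + 46*(-5) = 1.
So 21*11 ≡ 1 (mod 46), and 11 mod 46 = 11.

11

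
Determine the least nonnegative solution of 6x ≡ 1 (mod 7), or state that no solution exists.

6

gcd(7, 6) = 1  (7 = 1×6 + 1, 6 = 6×1).
1 divides 1, so solutions exist.
Back-substituting, 6×(-1) + 7×(1) = 1.
So 6×(-1) ≡ 1 (mod 7); multiply by 1: x ≡ -1 (mod 7).
Smallest nonnegative: x = -1 mod 7 = 6.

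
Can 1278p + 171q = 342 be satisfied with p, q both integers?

yes

gcd(1278, 171):
  1278 = 7*171 + 81
  171 = 2*81 + 9
  81 = 9*9
so gcd(1278, 171) = 9.
9 divides 342, so integer solutions exist.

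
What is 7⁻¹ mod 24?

gcd(24, 7) = 1  (24 = 3×7 + 3, 7 = 2×3 + 1, 3 = 3×1).
Back-substituting, 7×(7) + 24×(-2) = 1.
So 7×7 ≡ 1 (mod 24), and 7 mod 24 = 7.

7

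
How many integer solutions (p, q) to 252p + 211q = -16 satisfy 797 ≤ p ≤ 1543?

3

gcd(252, 211) = 1  (252 = 1×211 + 41, 211 = 5×41 + 6, 41 = 6×6 + 5, 6 = 1×5 + 1, 5 = 5×1).
Back-substituting, 252×(-36) + 211×(43) = 1.
Scale by -16: particular solution (576, -688); reduce p mod 211: (154, -184).
General solution: p = 154 + 211t, q = -184 - 252t for integer t.
797 ≤ 154 + 211t ≤ 1543 gives t ∈ [4, 6], which is 3 values.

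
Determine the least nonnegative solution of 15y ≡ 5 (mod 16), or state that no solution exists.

gcd(16, 15) = 1  (16 = 1×15 + 1, 15 = 15×1).
1 divides 5, so solutions exist.
Back-substituting, 15×(-1) + 16×(1) = 1.
So 15×(-1) ≡ 1 (mod 16); multiply by 5: y ≡ -5 (mod 16).
Smallest nonnegative: y = -5 mod 16 = 11.

11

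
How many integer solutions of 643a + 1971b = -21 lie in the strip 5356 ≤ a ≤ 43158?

gcd(1971, 643) = 1.
By Bézout, 643*(610) + 1971*(-199) = 1.
Particular solution: (987, -322).
General solution: a = 987 + 1971t, b = -322 - 643t for integer t.
5356 ≤ 987 + 1971t ≤ 43158 gives t ∈ [3, 21], which is 19 values.

19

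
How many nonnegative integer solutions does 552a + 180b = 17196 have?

gcd(552, 180) = 12  (552 = 3×180 + 12, 180 = 15×12).
Back-substituting, 552×(1) + 180×(-3) = 12.
Scale by 1433: one solution is (1433, -4299). Reduce a mod 15: (8, 71).
General: a = 8 + 15t, b = 71 - 46t.
a ≥ 0 ⇒ t ≥ 0; b ≥ 0 ⇒ t ≤ 1. So t ∈ [0, 1]: 2 solutions.

2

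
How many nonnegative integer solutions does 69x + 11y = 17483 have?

gcd(69, 11) = 1  (69 = 6*11 + 3, 11 = 3*3 + 2, 3 = 1*2 + 1, 2 = 2*1).
Back-substituting, 69*(4) + 11*(-25) = 1.
Scale by 17483: one solution is (69932, -437075). Reduce x mod 11: (5, 1558).
General: x = 5 + 11t, y = 1558 - 69t.
x ≥ 0 ⇒ t ≥ 0; y ≥ 0 ⇒ t ≤ 22. So t ∈ [0, 22]: 23 solutions.

23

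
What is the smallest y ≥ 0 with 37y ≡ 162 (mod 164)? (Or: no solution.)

62

gcd(164, 37) = 1.
1 divides 162, so solutions exist.
By Bézout, 37·(-31) + 164·(7) = 1.
So 37·(-31) ≡ 1 (mod 164); multiply by 162: y ≡ -5022 (mod 164).
Smallest nonnegative: y = -5022 mod 164 = 62.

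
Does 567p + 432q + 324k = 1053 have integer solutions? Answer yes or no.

gcd(567, 432) = 27  (567 = 1*432 + 135, 432 = 3*135 + 27, 135 = 5*27).
gcd(27, 324) = 27.
27 divides 1053, so integer solutions exist.

yes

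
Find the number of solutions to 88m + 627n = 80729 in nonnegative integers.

16

gcd(627, 88):
  627 = 7·88 + 11
  88 = 8·11
so gcd(627, 88) = 11.
Back-substitute for Bézout coefficients:
  11 = 627 - 7·88
  ... = 88·(-7) + 627·(1)
Scale by 7339: one solution is (-51373, 7339). Reduce m mod 57: (41, 123).
General: m = 41 + 57t, n = 123 - 8t.
m ≥ 0 ⇒ t ≥ 0; n ≥ 0 ⇒ t ≤ 15. So t ∈ [0, 15]: 16 solutions.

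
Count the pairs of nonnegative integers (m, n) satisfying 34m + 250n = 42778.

gcd(250, 34) = 2  (250 = 7·34 + 12, 34 = 2·12 + 10, 12 = 1·10 + 2, 10 = 5·2).
Back-substituting, 34·(-22) + 250·(3) = 2.
Scale by 21389: one solution is (-470558, 64167). Reduce m mod 125: (67, 162).
General: m = 67 + 125t, n = 162 - 17t.
m ≥ 0 ⇒ t ≥ 0; n ≥ 0 ⇒ t ≤ 9. So t ∈ [0, 9]: 10 solutions.

10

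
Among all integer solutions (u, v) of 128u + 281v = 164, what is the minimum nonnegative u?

133

gcd(281, 128):
  281 = 2×128 + 25
  128 = 5×25 + 3
  25 = 8×3 + 1
  3 = 3×1
so gcd(281, 128) = 1.
1 divides 164, so solutions exist.
Back-substitute for Bézout coefficients:
  1 = 25 - 8×3
  ... = 128×(-90) + 281×(41)
Scale by 164/1 = 164: (u₀, v₀) = (-14760, 6724).
General solution: u = -14760 + 281t, v = 6724 - 128t for integer t.
u ≥ 0: smallest is -14760 mod 281 = 133 (at t = 53), with v = -60.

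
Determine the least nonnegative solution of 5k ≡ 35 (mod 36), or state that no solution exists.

7

gcd(36, 5) = 1.
1 divides 35, so solutions exist.
By Bézout, 5×(-7) + 36×(1) = 1.
So 5×(-7) ≡ 1 (mod 36); multiply by 35: k ≡ -245 (mod 36).
Smallest nonnegative: k = -245 mod 36 = 7.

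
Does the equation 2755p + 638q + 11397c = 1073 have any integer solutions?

gcd(2755, 638):
  2755 = 4·638 + 203
  638 = 3·203 + 29
  203 = 7·29
so gcd(2755, 638) = 29.
gcd(29, 11397) = 29.
29 divides 1073, so integer solutions exist.

yes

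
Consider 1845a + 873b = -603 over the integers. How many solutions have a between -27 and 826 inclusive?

9

gcd(1845, 873):
  1845 = 2×873 + 99
  873 = 8×99 + 81
  99 = 1×81 + 18
  81 = 4×18 + 9
  18 = 2×9
so gcd(1845, 873) = 9.
Back-substitute for Bézout coefficients:
  9 = 81 - 4×18
  ... = 1845×(-44) + 873×(93)
Scale by -67: particular solution (2948, -6231); reduce a mod 97: (38, -81).
General solution: a = 38 + 97t, b = -81 - 205t for integer t.
-27 ≤ 38 + 97t ≤ 826 gives t ∈ [0, 8], which is 9 values.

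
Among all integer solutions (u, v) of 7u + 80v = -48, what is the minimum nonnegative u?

gcd(80, 7):
  80 = 11*7 + 3
  7 = 2*3 + 1
  3 = 3*1
so gcd(80, 7) = 1.
1 divides -48, so solutions exist.
Back-substitute for Bézout coefficients:
  1 = 7 - 2*3
  ... = 7*(23) + 80*(-2)
Scale by -48/1 = -48: (u₀, v₀) = (-1104, 96).
General solution: u = -1104 + 80t, v = 96 - 7t for integer t.
u ≥ 0: smallest is -1104 mod 80 = 16 (at t = 14), with v = -2.

16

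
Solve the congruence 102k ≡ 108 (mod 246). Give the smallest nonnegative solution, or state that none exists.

30

gcd(246, 102):
  246 = 2·102 + 42
  102 = 2·42 + 18
  42 = 2·18 + 6
  18 = 3·6
so gcd(246, 102) = 6.
6 divides 108, so solutions exist.
Back-substitute for Bézout coefficients:
  6 = 42 - 2·18
  ... = 102·(-12) + 246·(5)
So 102·(-12) ≡ 6 (mod 246); multiply by 18: k ≡ -216 (mod 41).
Smallest nonnegative: k = -216 mod 41 = 30.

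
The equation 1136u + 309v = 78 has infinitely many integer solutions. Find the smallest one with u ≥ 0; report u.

gcd(1136, 309) = 1  (1136 = 3·309 + 209, 309 = 1·209 + 100, 209 = 2·100 + 9, 100 = 11·9 + 1, 9 = 9·1).
1 divides 78, so solutions exist.
Back-substituting, 1136·(-34) + 309·(125) = 1.
Scale by 78/1 = 78: (u₀, v₀) = (-2652, 9750).
General solution: u = -2652 + 309t, v = 9750 - 1136t for integer t.
u ≥ 0: smallest is -2652 mod 309 = 129 (at t = 9), with v = -474.

129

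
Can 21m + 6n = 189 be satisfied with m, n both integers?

gcd(21, 6) = 3.
3 divides 189, so integer solutions exist.

yes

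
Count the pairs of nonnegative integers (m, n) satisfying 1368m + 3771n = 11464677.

20

gcd(3771, 1368) = 9.
By Bézout, 1368·(102) + 3771·(-37) = 9.
One solution: (268, 2943).
General: m = 268 + 419t, n = 2943 - 152t.
m ≥ 0 ⇒ t ≥ 0; n ≥ 0 ⇒ t ≤ 19. So t ∈ [0, 19]: 20 solutions.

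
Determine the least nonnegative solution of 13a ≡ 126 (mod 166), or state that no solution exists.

gcd(166, 13) = 1  (166 = 12·13 + 10, 13 = 1·10 + 3, 10 = 3·3 + 1, 3 = 3·1).
1 divides 126, so solutions exist.
Back-substituting, 13·(-51) + 166·(4) = 1.
So 13·(-51) ≡ 1 (mod 166); multiply by 126: a ≡ -6426 (mod 166).
Smallest nonnegative: a = -6426 mod 166 = 48.

48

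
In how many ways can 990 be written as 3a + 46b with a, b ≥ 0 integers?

8

gcd(46, 3) = 1.
By Bézout, 3×(-15) + 46×(1) = 1.
One solution: (8, 21).
General: a = 8 + 46t, b = 21 - 3t.
a ≥ 0 ⇒ t ≥ 0; b ≥ 0 ⇒ t ≤ 7. So t ∈ [0, 7]: 8 solutions.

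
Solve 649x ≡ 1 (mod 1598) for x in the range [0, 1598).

261

gcd(1598, 649) = 1.
By Bézout, 649·(261) + 1598·(-106) = 1.
So 649·261 ≡ 1 (mod 1598), and 261 mod 1598 = 261.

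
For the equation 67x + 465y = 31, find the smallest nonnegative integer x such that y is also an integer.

gcd(465, 67):
  465 = 6·67 + 63
  67 = 1·63 + 4
  63 = 15·4 + 3
  4 = 1·3 + 1
  3 = 3·1
so gcd(465, 67) = 1.
1 divides 31, so solutions exist.
Back-substitute for Bézout coefficients:
  1 = 4 - 1·3
  ... = 67·(118) + 465·(-17)
Scale by 31/1 = 31: (x₀, y₀) = (3658, -527).
General solution: x = 3658 + 465t, y = -527 - 67t for integer t.
x ≥ 0: smallest is 3658 mod 465 = 403 (at t = -7), with y = -58.

403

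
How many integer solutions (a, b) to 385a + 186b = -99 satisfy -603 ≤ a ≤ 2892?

19

gcd(385, 186) = 1.
By Bézout, 385×(43) + 186×(-89) = 1.
Particular solution: (21, -44).
General solution: a = 21 + 186t, b = -44 - 385t for integer t.
-603 ≤ 21 + 186t ≤ 2892 gives t ∈ [-3, 15], which is 19 values.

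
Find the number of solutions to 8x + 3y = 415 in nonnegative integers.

gcd(8, 3) = 1  (8 = 2·3 + 2, 3 = 1·2 + 1, 2 = 2·1).
Back-substituting, 8·(-1) + 3·(3) = 1.
Scale by 415: one solution is (-415, 1245). Reduce x mod 3: (2, 133).
General: x = 2 + 3t, y = 133 - 8t.
x ≥ 0 ⇒ t ≥ 0; y ≥ 0 ⇒ t ≤ 16. So t ∈ [0, 16]: 17 solutions.

17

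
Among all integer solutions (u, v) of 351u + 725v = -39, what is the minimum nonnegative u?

161

gcd(725, 351):
  725 = 2×351 + 23
  351 = 15×23 + 6
  23 = 3×6 + 5
  6 = 1×5 + 1
  5 = 5×1
so gcd(725, 351) = 1.
1 divides -39, so solutions exist.
Back-substitute for Bézout coefficients:
  1 = 6 - 1×5
  ... = 351×(126) + 725×(-61)
Scale by -39/1 = -39: (u₀, v₀) = (-4914, 2379).
General solution: u = -4914 + 725t, v = 2379 - 351t for integer t.
u ≥ 0: smallest is -4914 mod 725 = 161 (at t = 7), with v = -78.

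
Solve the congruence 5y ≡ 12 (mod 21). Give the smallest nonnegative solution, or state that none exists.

gcd(21, 5):
  21 = 4·5 + 1
  5 = 5·1
so gcd(21, 5) = 1.
1 divides 12, so solutions exist.
Back-substitute for Bézout coefficients:
  1 = 21 - 4·5
  ... = 5·(-4) + 21·(1)
So 5·(-4) ≡ 1 (mod 21); multiply by 12: y ≡ -48 (mod 21).
Smallest nonnegative: y = -48 mod 21 = 15.

15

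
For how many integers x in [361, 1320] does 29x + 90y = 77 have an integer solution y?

gcd(90, 29) = 1  (90 = 3·29 + 3, 29 = 9·3 + 2, 3 = 1·2 + 1, 2 = 2·1).
Back-substituting, 29·(-31) + 90·(10) = 1.
Scale by 77: particular solution (-2387, 770); reduce x mod 90: (43, -13).
General solution: x = 43 + 90t, y = -13 - 29t for integer t.
361 ≤ 43 + 90t ≤ 1320 gives t ∈ [4, 14], which is 11 values.

11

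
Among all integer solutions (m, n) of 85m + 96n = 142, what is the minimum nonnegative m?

22

gcd(96, 85) = 1.
1 divides 142, so solutions exist.
By Bézout, 85*(-35) + 96*(31) = 1.
Scale by 142/1 = 142: (m₀, n₀) = (-4970, 4402).
General solution: m = -4970 + 96t, n = 4402 - 85t for integer t.
m ≥ 0: smallest is -4970 mod 96 = 22 (at t = 52), with n = -18.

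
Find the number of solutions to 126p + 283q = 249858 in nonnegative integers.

8

gcd(283, 126) = 1  (283 = 2·126 + 31, 126 = 4·31 + 2, 31 = 15·2 + 1, 2 = 2·1).
Back-substituting, 126·(-137) + 283·(61) = 1.
Scale by 249858: one solution is (-34230546, 15241338). Reduce p mod 283: (2, 882).
General: p = 2 + 283t, q = 882 - 126t.
p ≥ 0 ⇒ t ≥ 0; q ≥ 0 ⇒ t ≤ 7. So t ∈ [0, 7]: 8 solutions.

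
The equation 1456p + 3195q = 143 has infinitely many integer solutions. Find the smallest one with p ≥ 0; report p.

gcd(3195, 1456):
  3195 = 2×1456 + 283
  1456 = 5×283 + 41
  283 = 6×41 + 37
  41 = 1×37 + 4
  37 = 9×4 + 1
  4 = 4×1
so gcd(3195, 1456) = 1.
1 divides 143, so solutions exist.
Back-substitute for Bézout coefficients:
  1 = 37 - 9×4
  ... = 1456×(-779) + 3195×(355)
Scale by 143/1 = 143: (p₀, q₀) = (-111397, 50765).
General solution: p = -111397 + 3195t, q = 50765 - 1456t for integer t.
p ≥ 0: smallest is -111397 mod 3195 = 428 (at t = 35), with q = -195.

428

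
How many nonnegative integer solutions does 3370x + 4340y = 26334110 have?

18

gcd(4340, 3370):
  4340 = 1·3370 + 970
  3370 = 3·970 + 460
  970 = 2·460 + 50
  460 = 9·50 + 10
  50 = 5·10
so gcd(4340, 3370) = 10.
Back-substitute for Bézout coefficients:
  10 = 460 - 9·50
  ... = 3370·(85) + 4340·(-66)
Scale by 2633411: one solution is (223839935, -173805126). Reduce x mod 434: (95, 5994).
General: x = 95 + 434t, y = 5994 - 337t.
x ≥ 0 ⇒ t ≥ 0; y ≥ 0 ⇒ t ≤ 17. So t ∈ [0, 17]: 18 solutions.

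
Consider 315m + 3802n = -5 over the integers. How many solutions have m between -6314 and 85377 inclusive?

gcd(3802, 315):
  3802 = 12*315 + 22
  315 = 14*22 + 7
  22 = 3*7 + 1
  7 = 7*1
so gcd(3802, 315) = 1.
Back-substitute for Bézout coefficients:
  1 = 22 - 3*7
  ... = 315*(-519) + 3802*(43)
Scale by -5: particular solution (2595, -215); reduce m mod 3802: (2595, -215).
General solution: m = 2595 + 3802t, n = -215 - 315t for integer t.
-6314 ≤ 2595 + 3802t ≤ 85377 gives t ∈ [-2, 21], which is 24 values.

24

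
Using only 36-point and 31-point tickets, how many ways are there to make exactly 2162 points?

2

Need nonnegative integers with 36j + 31k = 2162.
gcd(36, 31) = 1, and 36·(-6) + 31·(7) = 1.
So (j₀, k₀) = (-12972, 15134); general j = -12972 + 31t, k = 15134 - 36t.
j ≥ 0 ⇒ t ≥ 419; k ≥ 0 ⇒ t ≤ 420. That's 2 values of t.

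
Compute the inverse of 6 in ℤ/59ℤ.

gcd(59, 6) = 1  (59 = 9*6 + 5, 6 = 1*5 + 1, 5 = 5*1).
Back-substituting, 6*(10) + 59*(-1) = 1.
So 6*10 ≡ 1 (mod 59), and 10 mod 59 = 10.

10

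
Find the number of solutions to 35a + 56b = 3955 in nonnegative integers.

gcd(56, 35):
  56 = 1×35 + 21
  35 = 1×21 + 14
  21 = 1×14 + 7
  14 = 2×7
so gcd(56, 35) = 7.
Back-substitute for Bézout coefficients:
  7 = 21 - 1×14
  ... = 35×(-3) + 56×(2)
Scale by 565: one solution is (-1695, 1130). Reduce a mod 8: (1, 70).
General: a = 1 + 8t, b = 70 - 5t.
a ≥ 0 ⇒ t ≥ 0; b ≥ 0 ⇒ t ≤ 14. So t ∈ [0, 14]: 15 solutions.

15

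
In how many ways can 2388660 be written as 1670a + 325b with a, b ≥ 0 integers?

gcd(1670, 325) = 5  (1670 = 5*325 + 45, 325 = 7*45 + 10, 45 = 4*10 + 5, 10 = 2*5).
Back-substituting, 1670*(29) + 325*(-149) = 5.
Scale by 477732: one solution is (13854228, -71182068). Reduce a mod 65: (63, 7026).
General: a = 63 + 65t, b = 7026 - 334t.
a ≥ 0 ⇒ t ≥ 0; b ≥ 0 ⇒ t ≤ 21. So t ∈ [0, 21]: 22 solutions.

22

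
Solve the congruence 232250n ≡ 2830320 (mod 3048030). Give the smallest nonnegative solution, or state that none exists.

261585

gcd(3048030, 232250):
  3048030 = 13·232250 + 28780
  232250 = 8·28780 + 2010
  28780 = 14·2010 + 640
  2010 = 3·640 + 90
  640 = 7·90 + 10
  90 = 9·10
so gcd(3048030, 232250) = 10.
10 divides 2830320, so solutions exist.
Back-substitute for Bézout coefficients:
  10 = 640 - 7·90
  ... = 232250·(-33361) + 3048030·(2542)
So 232250·(-33361) ≡ 10 (mod 3048030); multiply by 283032: n ≡ -9442230552 (mod 304803).
Smallest nonnegative: n = -9442230552 mod 304803 = 261585.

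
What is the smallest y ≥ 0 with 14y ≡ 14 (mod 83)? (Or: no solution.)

gcd(83, 14) = 1  (83 = 5*14 + 13, 14 = 1*13 + 1, 13 = 13*1).
1 divides 14, so solutions exist.
Back-substituting, 14*(6) + 83*(-1) = 1.
So 14*(6) ≡ 1 (mod 83); multiply by 14: y ≡ 84 (mod 83).
Smallest nonnegative: y = 84 mod 83 = 1.

1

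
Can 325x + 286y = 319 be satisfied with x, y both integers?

no

gcd(325, 286):
  325 = 1*286 + 39
  286 = 7*39 + 13
  39 = 3*13
so gcd(325, 286) = 13.
13 does not divide 319 (remainder 7), so no integer solutions.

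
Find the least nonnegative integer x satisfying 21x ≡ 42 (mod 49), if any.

gcd(49, 21) = 7.
7 divides 42, so solutions exist.
By Bézout, 21×(-2) + 49×(1) = 7.
So 21×(-2) ≡ 7 (mod 49); multiply by 6: x ≡ -12 (mod 7).
Smallest nonnegative: x = -12 mod 7 = 2.

2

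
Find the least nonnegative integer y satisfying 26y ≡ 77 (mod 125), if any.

gcd(125, 26) = 1  (125 = 4×26 + 21, 26 = 1×21 + 5, 21 = 4×5 + 1, 5 = 5×1).
1 divides 77, so solutions exist.
Back-substituting, 26×(-24) + 125×(5) = 1.
So 26×(-24) ≡ 1 (mod 125); multiply by 77: y ≡ -1848 (mod 125).
Smallest nonnegative: y = -1848 mod 125 = 27.

27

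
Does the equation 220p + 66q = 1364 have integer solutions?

yes

gcd(220, 66) = 22.
22 divides 1364, so integer solutions exist.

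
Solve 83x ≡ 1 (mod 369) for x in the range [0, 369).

gcd(369, 83) = 1  (369 = 4×83 + 37, 83 = 2×37 + 9, 37 = 4×9 + 1, 9 = 9×1).
Back-substituting, 83×(-40) + 369×(9) = 1.
So 83×-40 ≡ 1 (mod 369), and -40 mod 369 = 329.

329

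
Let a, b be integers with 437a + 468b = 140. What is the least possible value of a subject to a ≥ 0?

gcd(468, 437) = 1  (468 = 1*437 + 31, 437 = 14*31 + 3, 31 = 10*3 + 1, 3 = 3*1).
1 divides 140, so solutions exist.
Back-substituting, 437*(-151) + 468*(141) = 1.
Scale by 140/1 = 140: (a₀, b₀) = (-21140, 19740).
General solution: a = -21140 + 468t, b = 19740 - 437t for integer t.
a ≥ 0: smallest is -21140 mod 468 = 388 (at t = 46), with b = -362.

388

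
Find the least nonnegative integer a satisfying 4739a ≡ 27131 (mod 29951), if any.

gcd(29951, 4739) = 1  (29951 = 6·4739 + 1517, 4739 = 3·1517 + 188, 1517 = 8·188 + 13, 188 = 14·13 + 6, 13 = 2·6 + 1, 6 = 6·1).
1 divides 27131, so solutions exist.
Back-substituting, 4739·(-4620) + 29951·(731) = 1.
So 4739·(-4620) ≡ 1 (mod 29951); multiply by 27131: a ≡ -125345220 (mod 29951).
Smallest nonnegative: a = -125345220 mod 29951 = 29666.

29666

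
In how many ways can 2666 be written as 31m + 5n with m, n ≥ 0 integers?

gcd(31, 5) = 1.
By Bézout, 31·(1) + 5·(-6) = 1.
One solution: (1, 527).
General: m = 1 + 5t, n = 527 - 31t.
m ≥ 0 ⇒ t ≥ 0; n ≥ 0 ⇒ t ≤ 17. So t ∈ [0, 17]: 18 solutions.

18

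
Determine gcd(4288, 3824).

gcd(4288, 3824):
  4288 = 1×3824 + 464
  3824 = 8×464 + 112
  464 = 4×112 + 16
  112 = 7×16
so gcd(4288, 3824) = 16.

16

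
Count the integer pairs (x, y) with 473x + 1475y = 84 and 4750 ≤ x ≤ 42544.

26

gcd(1475, 473):
  1475 = 3*473 + 56
  473 = 8*56 + 25
  56 = 2*25 + 6
  25 = 4*6 + 1
  6 = 6*1
so gcd(1475, 473) = 1.
Back-substitute for Bézout coefficients:
  1 = 25 - 4*6
  ... = 473*(237) + 1475*(-76)
Scale by 84: particular solution (19908, -6384); reduce x mod 1475: (733, -235).
General solution: x = 733 + 1475t, y = -235 - 473t for integer t.
4750 ≤ 733 + 1475t ≤ 42544 gives t ∈ [3, 28], which is 26 values.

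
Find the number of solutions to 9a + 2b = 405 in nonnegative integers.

23

gcd(9, 2):
  9 = 4×2 + 1
  2 = 2×1
so gcd(9, 2) = 1.
Back-substitute for Bézout coefficients:
  1 = 9 - 4×2
  ... = 9×(1) + 2×(-4)
Scale by 405: one solution is (405, -1620). Reduce a mod 2: (1, 198).
General: a = 1 + 2t, b = 198 - 9t.
a ≥ 0 ⇒ t ≥ 0; b ≥ 0 ⇒ t ≤ 22. So t ∈ [0, 22]: 23 solutions.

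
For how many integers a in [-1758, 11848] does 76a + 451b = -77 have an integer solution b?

gcd(451, 76) = 1.
By Bézout, 76×(-89) + 451×(15) = 1.
Particular solution: (88, -15).
General solution: a = 88 + 451t, b = -15 - 76t for integer t.
-1758 ≤ 88 + 451t ≤ 11848 gives t ∈ [-4, 26], which is 31 values.

31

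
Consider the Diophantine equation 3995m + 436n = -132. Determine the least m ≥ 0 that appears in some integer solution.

gcd(3995, 436) = 1  (3995 = 9·436 + 71, 436 = 6·71 + 10, 71 = 7·10 + 1, 10 = 10·1).
1 divides -132, so solutions exist.
Back-substituting, 3995·(43) + 436·(-394) = 1.
Scale by -132/1 = -132: (m₀, n₀) = (-5676, 52008).
General solution: m = -5676 + 436t, n = 52008 - 3995t for integer t.
m ≥ 0: smallest is -5676 mod 436 = 428 (at t = 14), with n = -3922.

428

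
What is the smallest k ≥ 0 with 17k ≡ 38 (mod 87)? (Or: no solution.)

gcd(87, 17) = 1.
1 divides 38, so solutions exist.
By Bézout, 17*(41) + 87*(-8) = 1.
So 17*(41) ≡ 1 (mod 87); multiply by 38: k ≡ 1558 (mod 87).
Smallest nonnegative: k = 1558 mod 87 = 79.

79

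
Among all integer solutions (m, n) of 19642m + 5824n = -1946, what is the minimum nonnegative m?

gcd(19642, 5824):
  19642 = 3*5824 + 2170
  5824 = 2*2170 + 1484
  2170 = 1*1484 + 686
  1484 = 2*686 + 112
  686 = 6*112 + 14
  112 = 8*14
so gcd(19642, 5824) = 14.
14 divides -1946, so solutions exist.
Back-substitute for Bézout coefficients:
  14 = 686 - 6*112
  ... = 19642*(51) + 5824*(-172)
Scale by -1946/14 = -139: (m₀, n₀) = (-7089, 23908).
General solution: m = -7089 + 416t, n = 23908 - 1403t for integer t.
m ≥ 0: smallest is -7089 mod 416 = 399 (at t = 18), with n = -1346.

399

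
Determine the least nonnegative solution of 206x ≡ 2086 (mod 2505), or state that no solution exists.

gcd(2505, 206) = 1.
1 divides 2086, so solutions exist.
By Bézout, 206·(-304) + 2505·(25) = 1.
So 206·(-304) ≡ 1 (mod 2505); multiply by 2086: x ≡ -634144 (mod 2505).
Smallest nonnegative: x = -634144 mod 2505 = 2126.

2126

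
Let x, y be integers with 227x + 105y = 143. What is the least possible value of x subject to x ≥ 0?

gcd(227, 105) = 1.
1 divides 143, so solutions exist.
By Bézout, 227·(-37) + 105·(80) = 1.
Scale by 143/1 = 143: (x₀, y₀) = (-5291, 11440).
General solution: x = -5291 + 105t, y = 11440 - 227t for integer t.
x ≥ 0: smallest is -5291 mod 105 = 64 (at t = 51), with y = -137.

64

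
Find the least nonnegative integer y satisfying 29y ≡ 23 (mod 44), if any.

gcd(44, 29):
  44 = 1×29 + 15
  29 = 1×15 + 14
  15 = 1×14 + 1
  14 = 14×1
so gcd(44, 29) = 1.
1 divides 23, so solutions exist.
Back-substitute for Bézout coefficients:
  1 = 15 - 1×14
  ... = 29×(-3) + 44×(2)
So 29×(-3) ≡ 1 (mod 44); multiply by 23: y ≡ -69 (mod 44).
Smallest nonnegative: y = -69 mod 44 = 19.

19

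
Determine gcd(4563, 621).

gcd(4563, 621):
  4563 = 7·621 + 216
  621 = 2·216 + 189
  216 = 1·189 + 27
  189 = 7·27
so gcd(4563, 621) = 27.

27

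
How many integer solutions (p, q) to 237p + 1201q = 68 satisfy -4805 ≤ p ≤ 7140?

10

gcd(1201, 237):
  1201 = 5×237 + 16
  237 = 14×16 + 13
  16 = 1×13 + 3
  13 = 4×3 + 1
  3 = 3×1
so gcd(1201, 237) = 1.
Back-substitute for Bézout coefficients:
  1 = 13 - 4×3
  ... = 237×(375) + 1201×(-74)
Scale by 68: particular solution (25500, -5032); reduce p mod 1201: (279, -55).
General solution: p = 279 + 1201t, q = -55 - 237t for integer t.
-4805 ≤ 279 + 1201t ≤ 7140 gives t ∈ [-4, 5], which is 10 values.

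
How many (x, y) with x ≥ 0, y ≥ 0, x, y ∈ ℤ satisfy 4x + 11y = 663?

15

gcd(11, 4):
  11 = 2*4 + 3
  4 = 1*3 + 1
  3 = 3*1
so gcd(11, 4) = 1.
Back-substitute for Bézout coefficients:
  1 = 4 - 1*3
  ... = 4*(3) + 11*(-1)
Scale by 663: one solution is (1989, -663). Reduce x mod 11: (9, 57).
General: x = 9 + 11t, y = 57 - 4t.
x ≥ 0 ⇒ t ≥ 0; y ≥ 0 ⇒ t ≤ 14. So t ∈ [0, 14]: 15 solutions.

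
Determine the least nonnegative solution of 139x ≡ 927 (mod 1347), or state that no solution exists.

1218

gcd(1347, 139) = 1.
1 divides 927, so solutions exist.
By Bézout, 139*(-407) + 1347*(42) = 1.
So 139*(-407) ≡ 1 (mod 1347); multiply by 927: x ≡ -377289 (mod 1347).
Smallest nonnegative: x = -377289 mod 1347 = 1218.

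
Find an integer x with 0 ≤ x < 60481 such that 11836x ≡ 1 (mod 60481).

gcd(60481, 11836) = 1  (60481 = 5×11836 + 1301, 11836 = 9×1301 + 127, 1301 = 10×127 + 31, 127 = 4×31 + 3, 31 = 10×3 + 1, 3 = 3×1).
Back-substituting, 11836×(-19525) + 60481×(3821) = 1.
So 11836×-19525 ≡ 1 (mod 60481), and -19525 mod 60481 = 40956.

40956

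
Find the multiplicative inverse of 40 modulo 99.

gcd(99, 40) = 1  (99 = 2*40 + 19, 40 = 2*19 + 2, 19 = 9*2 + 1, 2 = 2*1).
Back-substituting, 40*(-47) + 99*(19) = 1.
So 40*-47 ≡ 1 (mod 99), and -47 mod 99 = 52.

52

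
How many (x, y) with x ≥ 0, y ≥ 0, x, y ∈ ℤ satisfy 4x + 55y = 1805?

gcd(55, 4) = 1  (55 = 13·4 + 3, 4 = 1·3 + 1, 3 = 3·1).
Back-substituting, 4·(14) + 55·(-1) = 1.
Scale by 1805: one solution is (25270, -1805). Reduce x mod 55: (25, 31).
General: x = 25 + 55t, y = 31 - 4t.
x ≥ 0 ⇒ t ≥ 0; y ≥ 0 ⇒ t ≤ 7. So t ∈ [0, 7]: 8 solutions.

8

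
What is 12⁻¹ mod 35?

gcd(35, 12) = 1  (35 = 2*12 + 11, 12 = 1*11 + 1, 11 = 11*1).
Back-substituting, 12*(3) + 35*(-1) = 1.
So 12*3 ≡ 1 (mod 35), and 3 mod 35 = 3.

3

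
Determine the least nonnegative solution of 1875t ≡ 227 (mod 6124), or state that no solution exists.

6049

gcd(6124, 1875):
  6124 = 3×1875 + 499
  1875 = 3×499 + 378
  499 = 1×378 + 121
  378 = 3×121 + 15
  121 = 8×15 + 1
  15 = 15×1
so gcd(6124, 1875) = 1.
1 divides 227, so solutions exist.
Back-substitute for Bézout coefficients:
  1 = 121 - 8×15
  ... = 1875×(-405) + 6124×(124)
So 1875×(-405) ≡ 1 (mod 6124); multiply by 227: t ≡ -91935 (mod 6124).
Smallest nonnegative: t = -91935 mod 6124 = 6049.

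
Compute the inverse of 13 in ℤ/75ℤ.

52

gcd(75, 13) = 1.
By Bézout, 13×(-23) + 75×(4) = 1.
So 13×-23 ≡ 1 (mod 75), and -23 mod 75 = 52.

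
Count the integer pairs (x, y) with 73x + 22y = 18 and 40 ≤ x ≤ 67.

gcd(73, 22) = 1.
By Bézout, 73·(-3) + 22·(10) = 1.
Particular solution: (12, -39).
General solution: x = 12 + 22t, y = -39 - 73t for integer t.
40 ≤ 12 + 22t ≤ 67 gives t ∈ [2, 2], which is 1 value.

1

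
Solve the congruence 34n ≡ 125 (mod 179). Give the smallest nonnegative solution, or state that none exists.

30

gcd(179, 34) = 1.
1 divides 125, so solutions exist.
By Bézout, 34*(79) + 179*(-15) = 1.
So 34*(79) ≡ 1 (mod 179); multiply by 125: n ≡ 9875 (mod 179).
Smallest nonnegative: n = 9875 mod 179 = 30.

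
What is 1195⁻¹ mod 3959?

434

gcd(3959, 1195):
  3959 = 3·1195 + 374
  1195 = 3·374 + 73
  374 = 5·73 + 9
  73 = 8·9 + 1
  9 = 9·1
so gcd(3959, 1195) = 1.
Back-substitute for Bézout coefficients:
  1 = 73 - 8·9
  ... = 1195·(434) + 3959·(-131)
So 1195·434 ≡ 1 (mod 3959), and 434 mod 3959 = 434.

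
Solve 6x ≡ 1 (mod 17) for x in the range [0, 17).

gcd(17, 6):
  17 = 2*6 + 5
  6 = 1*5 + 1
  5 = 5*1
so gcd(17, 6) = 1.
Back-substitute for Bézout coefficients:
  1 = 6 - 1*5
  ... = 6*(3) + 17*(-1)
So 6*3 ≡ 1 (mod 17), and 3 mod 17 = 3.

3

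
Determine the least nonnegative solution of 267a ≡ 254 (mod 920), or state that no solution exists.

gcd(920, 267) = 1.
1 divides 254, so solutions exist.
By Bézout, 267×(-317) + 920×(92) = 1.
So 267×(-317) ≡ 1 (mod 920); multiply by 254: a ≡ -80518 (mod 920).
Smallest nonnegative: a = -80518 mod 920 = 442.

442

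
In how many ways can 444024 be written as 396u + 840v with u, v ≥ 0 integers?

gcd(840, 396):
  840 = 2*396 + 48
  396 = 8*48 + 12
  48 = 4*12
so gcd(840, 396) = 12.
Back-substitute for Bézout coefficients:
  12 = 396 - 8*48
  ... = 396*(17) + 840*(-8)
Scale by 37002: one solution is (629034, -296016). Reduce u mod 70: (14, 522).
General: u = 14 + 70t, v = 522 - 33t.
u ≥ 0 ⇒ t ≥ 0; v ≥ 0 ⇒ t ≤ 15. So t ∈ [0, 15]: 16 solutions.

16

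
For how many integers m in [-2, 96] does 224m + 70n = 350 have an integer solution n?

gcd(224, 70) = 14  (224 = 3×70 + 14, 70 = 5×14).
Back-substituting, 224×(1) + 70×(-3) = 14.
Scale by 25: particular solution (25, -75); reduce m mod 5: (0, 5).
General solution: m = 0 + 5t, n = 5 - 16t for integer t.
-2 ≤ 0 + 5t ≤ 96 gives t ∈ [0, 19], which is 20 values.

20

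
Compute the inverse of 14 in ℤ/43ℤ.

40

gcd(43, 14) = 1.
By Bézout, 14·(-3) + 43·(1) = 1.
So 14·-3 ≡ 1 (mod 43), and -3 mod 43 = 40.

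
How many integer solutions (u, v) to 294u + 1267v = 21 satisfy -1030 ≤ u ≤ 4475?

30

gcd(1267, 294):
  1267 = 4*294 + 91
  294 = 3*91 + 21
  91 = 4*21 + 7
  21 = 3*7
so gcd(1267, 294) = 7.
Back-substitute for Bézout coefficients:
  7 = 91 - 4*21
  ... = 294*(-56) + 1267*(13)
Scale by 3: particular solution (-168, 39); reduce u mod 181: (13, -3).
General solution: u = 13 + 181t, v = -3 - 42t for integer t.
-1030 ≤ 13 + 181t ≤ 4475 gives t ∈ [-5, 24], which is 30 values.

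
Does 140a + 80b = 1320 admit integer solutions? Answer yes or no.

yes

gcd(140, 80):
  140 = 1*80 + 60
  80 = 1*60 + 20
  60 = 3*20
so gcd(140, 80) = 20.
20 divides 1320, so integer solutions exist.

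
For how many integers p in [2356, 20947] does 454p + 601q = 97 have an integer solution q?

31

gcd(601, 454) = 1  (601 = 1*454 + 147, 454 = 3*147 + 13, 147 = 11*13 + 4, 13 = 3*4 + 1, 4 = 4*1).
Back-substituting, 454*(139) + 601*(-105) = 1.
Scale by 97: particular solution (13483, -10185); reduce p mod 601: (261, -197).
General solution: p = 261 + 601t, q = -197 - 454t for integer t.
2356 ≤ 261 + 601t ≤ 20947 gives t ∈ [4, 34], which is 31 values.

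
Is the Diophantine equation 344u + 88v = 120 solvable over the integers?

gcd(344, 88):
  344 = 3×88 + 80
  88 = 1×80 + 8
  80 = 10×8
so gcd(344, 88) = 8.
8 divides 120, so integer solutions exist.

yes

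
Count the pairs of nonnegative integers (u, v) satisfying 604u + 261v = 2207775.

gcd(604, 261) = 1.
By Bézout, 604·(-35) + 261·(81) = 1.
One solution: (57, 8327).
General: u = 57 + 261t, v = 8327 - 604t.
u ≥ 0 ⇒ t ≥ 0; v ≥ 0 ⇒ t ≤ 13. So t ∈ [0, 13]: 14 solutions.

14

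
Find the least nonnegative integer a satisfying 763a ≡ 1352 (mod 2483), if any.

gcd(2483, 763):
  2483 = 3×763 + 194
  763 = 3×194 + 181
  194 = 1×181 + 13
  181 = 13×13 + 12
  13 = 1×12 + 1
  12 = 12×1
so gcd(2483, 763) = 1.
1 divides 1352, so solutions exist.
Back-substitute for Bézout coefficients:
  1 = 13 - 1×12
  ... = 763×(-192) + 2483×(59)
So 763×(-192) ≡ 1 (mod 2483); multiply by 1352: a ≡ -259584 (mod 2483).
Smallest nonnegative: a = -259584 mod 2483 = 1131.

1131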